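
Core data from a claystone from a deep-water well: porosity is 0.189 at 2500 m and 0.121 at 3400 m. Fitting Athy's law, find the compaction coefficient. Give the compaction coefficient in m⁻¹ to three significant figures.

0.000496 m⁻¹

Working in km (1 km = 1000 m; c in km⁻¹ = c in m⁻¹ × 1000):
Athy: phi(d) = phi₀ e^(−cd) ⇒ phi₁/phi₂ = e^{c(d₂−d₁)} ⇒ c = ln(phi₁/phi₂)/(d₂−d₁)
c = ln(0.189/0.121) / (3.4 − 2.5) = ln(1.562) / 0.9 = 0.4460 / 0.9 = 0.4955 km⁻¹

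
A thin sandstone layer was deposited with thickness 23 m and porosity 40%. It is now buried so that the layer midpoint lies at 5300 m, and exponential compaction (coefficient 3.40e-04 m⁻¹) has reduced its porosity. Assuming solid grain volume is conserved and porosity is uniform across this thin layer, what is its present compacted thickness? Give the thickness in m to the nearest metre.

15 m

Working in km (1 km = 1000 m; c in km⁻¹ = c in m⁻¹ × 1000):
Porosity at 5.3 km: phi = 0.4·exp(−0.34×5.3) = 0.0660
Solid-volume conservation: h(1−phi) = h₀(1−phi₀) ⇒ h = h₀·(1−phi₀)/(1−phi)
h = 0.023 × (1 − 0.4)/(1 − 0.0660) = 0.023 × 0.6424 = 0.0148 km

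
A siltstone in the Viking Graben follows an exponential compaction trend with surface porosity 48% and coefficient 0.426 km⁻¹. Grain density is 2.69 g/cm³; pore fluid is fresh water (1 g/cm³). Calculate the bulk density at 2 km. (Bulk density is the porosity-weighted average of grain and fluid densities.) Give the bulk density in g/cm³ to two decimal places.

2.34 g/cm³

Porosity at depth: φ = 0.48·exp(−0.426×2) = 0.48×0.4266 = 0.2047
Bulk density: ρ_b = (1−φ)ρ_g + φ·ρ_f = 0.7953×2.69 + 0.2047×1
       = 2.139 + 0.205 = 2.344 g/cm³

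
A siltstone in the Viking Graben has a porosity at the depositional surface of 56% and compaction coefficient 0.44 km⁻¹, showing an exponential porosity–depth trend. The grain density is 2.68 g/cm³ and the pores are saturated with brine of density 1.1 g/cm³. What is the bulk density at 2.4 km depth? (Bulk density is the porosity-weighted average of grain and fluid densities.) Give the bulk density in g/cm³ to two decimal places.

Porosity at depth: n = 0.56·exp(−0.44×2.4) = 0.56×0.3478 = 0.1948
Bulk density: ρ_b = (1−n)ρ_g + n·ρ_f = 0.8052×2.68 + 0.1948×1.1
       = 2.158 + 0.214 = 2.372 g/cm³

2.37 g/cm³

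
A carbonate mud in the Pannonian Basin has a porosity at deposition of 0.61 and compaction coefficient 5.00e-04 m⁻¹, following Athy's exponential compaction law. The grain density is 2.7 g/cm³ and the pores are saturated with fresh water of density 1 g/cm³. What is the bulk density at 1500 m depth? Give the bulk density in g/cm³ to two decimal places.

2.21 g/cm³

Working in km (1 km = 1000 m; β in km⁻¹ = β in m⁻¹ × 1000):
Porosity at depth: φ = 0.61·exp(−0.5×1.5) = 0.61×0.4724 = 0.2881
Bulk density: ρ_b = (1−φ)ρ_g + φ·ρ_f = 0.7119×2.7 + 0.2881×1
       = 1.922 + 0.288 = 2.210 g/cm³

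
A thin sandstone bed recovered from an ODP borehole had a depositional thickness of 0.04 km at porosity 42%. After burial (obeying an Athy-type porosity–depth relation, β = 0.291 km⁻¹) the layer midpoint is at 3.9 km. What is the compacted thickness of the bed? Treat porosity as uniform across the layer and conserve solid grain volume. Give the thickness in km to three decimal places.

0.027 km

Porosity at 3.9 km: phi = 0.42·exp(−0.291×3.9) = 0.1350
Solid-volume conservation: h(1−phi) = h₀(1−phi₀) ⇒ h = h₀·(1−phi₀)/(1−phi)
h = 0.04 × (1 − 0.42)/(1 − 0.1350) = 0.04 × 0.6705 = 0.0268 km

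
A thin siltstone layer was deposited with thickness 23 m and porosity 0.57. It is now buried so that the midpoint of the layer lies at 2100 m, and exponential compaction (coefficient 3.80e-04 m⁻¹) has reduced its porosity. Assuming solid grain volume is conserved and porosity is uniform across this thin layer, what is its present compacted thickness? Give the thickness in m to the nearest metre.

13 m

Working in km (1 km = 1000 m; β in km⁻¹ = β in m⁻¹ × 1000):
Porosity at 2.1 km: phi = 0.57·exp(−0.38×2.1) = 0.2566
Solid-volume conservation: h(1−phi) = h₀(1−phi₀) ⇒ h = h₀·(1−phi₀)/(1−phi)
h = 0.023 × (1 − 0.57)/(1 − 0.2566) = 0.023 × 0.5784 = 0.0133 km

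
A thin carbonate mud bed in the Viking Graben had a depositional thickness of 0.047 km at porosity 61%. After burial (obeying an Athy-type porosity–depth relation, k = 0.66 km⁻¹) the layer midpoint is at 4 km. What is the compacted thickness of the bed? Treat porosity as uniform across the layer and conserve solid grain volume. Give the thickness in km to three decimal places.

0.019 km

Porosity at 4 km: φ = 0.61·exp(−0.66×4) = 0.0435
Solid-volume conservation: h(1−φ) = h₀(1−φ₀) ⇒ h = h₀·(1−φ₀)/(1−φ)
h = 0.047 × (1 − 0.61)/(1 − 0.0435) = 0.047 × 0.4077 = 0.0192 km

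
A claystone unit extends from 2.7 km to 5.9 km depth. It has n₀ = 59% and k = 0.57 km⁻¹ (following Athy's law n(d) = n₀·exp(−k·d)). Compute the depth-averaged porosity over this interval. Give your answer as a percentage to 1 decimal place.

5.8%

⟨n⟩ = (1/(d₂−d₁)) ∫ n₀ e^(−kd) dd = n₀·(e^(−k·d₁) − e^(−k·d₂)) / (k·(d₂−d₁))
e^(−0.57×2.7) = 0.2146; e^(−0.57×5.9) = 0.0346
⟨n⟩ = 0.59 × (0.2146 − 0.0346) / (0.57 × 3.2) = 0.59 × 0.0987 = 0.0582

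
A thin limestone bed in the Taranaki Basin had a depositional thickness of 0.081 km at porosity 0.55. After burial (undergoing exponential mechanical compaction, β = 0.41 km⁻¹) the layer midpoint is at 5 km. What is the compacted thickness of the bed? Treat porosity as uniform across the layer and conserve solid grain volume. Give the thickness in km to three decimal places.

0.039 km

Porosity at 5 km: φ = 0.55·exp(−0.41×5) = 0.0708
Solid-volume conservation: h(1−φ) = h₀(1−φ₀) ⇒ h = h₀·(1−φ₀)/(1−φ)
h = 0.081 × (1 − 0.55)/(1 − 0.0708) = 0.081 × 0.4843 = 0.0392 km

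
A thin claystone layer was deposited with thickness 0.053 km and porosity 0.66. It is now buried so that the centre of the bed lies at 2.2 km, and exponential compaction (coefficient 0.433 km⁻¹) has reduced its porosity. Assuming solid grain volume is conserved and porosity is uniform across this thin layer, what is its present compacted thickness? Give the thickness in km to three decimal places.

0.024 km

Porosity at 2.2 km: n = 0.66·exp(−0.433×2.2) = 0.2546
Solid-volume conservation: h(1−n) = h₀(1−n₀) ⇒ h = h₀·(1−n₀)/(1−n)
h = 0.053 × (1 − 0.66)/(1 − 0.2546) = 0.053 × 0.4561 = 0.0242 km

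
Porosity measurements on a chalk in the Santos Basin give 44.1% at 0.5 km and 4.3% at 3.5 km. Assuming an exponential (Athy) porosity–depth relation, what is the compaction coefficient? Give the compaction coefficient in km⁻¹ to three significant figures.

Athy: phi(d) = phi₀ e^(−kd) ⇒ phi₁/phi₂ = e^{k(d₂−d₁)} ⇒ k = ln(phi₁/phi₂)/(d₂−d₁)
k = ln(0.441/0.043) / (3.5 − 0.5) = ln(10.26) / 3 = 2.3278 / 3 = 0.7759 km⁻¹

0.776 km⁻¹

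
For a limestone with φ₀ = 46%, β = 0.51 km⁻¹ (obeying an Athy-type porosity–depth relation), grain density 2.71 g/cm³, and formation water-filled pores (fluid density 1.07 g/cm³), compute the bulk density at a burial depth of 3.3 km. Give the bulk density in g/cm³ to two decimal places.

Porosity at depth: φ = 0.46·exp(−0.51×3.3) = 0.46×0.1858 = 0.0855
Bulk density: ρ_b = (1−φ)ρ_g + φ·ρ_f = 0.9145×2.71 + 0.0855×1.07
       = 2.478 + 0.091 = 2.570 g/cm³

2.57 g/cm³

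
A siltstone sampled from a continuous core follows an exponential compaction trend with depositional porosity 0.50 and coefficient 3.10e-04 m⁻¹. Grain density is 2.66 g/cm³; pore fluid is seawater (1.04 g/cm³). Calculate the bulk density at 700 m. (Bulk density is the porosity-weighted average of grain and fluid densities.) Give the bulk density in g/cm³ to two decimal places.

Working in km (1 km = 1000 m; c in km⁻¹ = c in m⁻¹ × 1000):
Porosity at depth: φ = 0.5·exp(−0.31×0.7) = 0.5×0.8049 = 0.4025
Bulk density: ρ_b = (1−φ)ρ_g + φ·ρ_f = 0.5975×2.66 + 0.4025×1.04
       = 1.589 + 0.419 = 2.008 g/cm³

2.01 g/cm³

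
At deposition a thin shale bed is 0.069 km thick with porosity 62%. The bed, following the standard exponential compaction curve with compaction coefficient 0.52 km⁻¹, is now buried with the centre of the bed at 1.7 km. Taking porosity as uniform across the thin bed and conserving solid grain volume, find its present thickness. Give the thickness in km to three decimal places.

0.035 km

Porosity at 1.7 km: phi = 0.62·exp(−0.52×1.7) = 0.2561
Solid-volume conservation: h(1−phi) = h₀(1−phi₀) ⇒ h = h₀·(1−phi₀)/(1−phi)
h = 0.069 × (1 − 0.62)/(1 − 0.2561) = 0.069 × 0.5108 = 0.0352 km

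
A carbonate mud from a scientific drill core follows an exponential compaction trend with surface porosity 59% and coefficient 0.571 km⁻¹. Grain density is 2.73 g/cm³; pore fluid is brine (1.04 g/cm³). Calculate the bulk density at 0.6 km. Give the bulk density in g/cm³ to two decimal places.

Porosity at depth: n = 0.59·exp(−0.571×0.6) = 0.59×0.7099 = 0.4189
Bulk density: ρ_b = (1−n)ρ_g + n·ρ_f = 0.5811×2.73 + 0.4189×1.04
       = 1.587 + 0.436 = 2.022 g/cm³

2.02 g/cm³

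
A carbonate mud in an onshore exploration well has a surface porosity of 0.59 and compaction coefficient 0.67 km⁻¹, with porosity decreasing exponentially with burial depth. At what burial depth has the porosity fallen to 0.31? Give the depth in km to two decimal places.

0.96 km

Invert Athy's law: d = ln(n₀/n) / k
d = ln(0.59/0.31) / 0.67 = ln(1.903) / 0.67 = 0.6436 / 0.67 = 0.961 km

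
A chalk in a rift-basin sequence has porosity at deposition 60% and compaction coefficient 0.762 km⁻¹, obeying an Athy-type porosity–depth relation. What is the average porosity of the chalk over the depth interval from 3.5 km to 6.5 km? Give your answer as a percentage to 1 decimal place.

1.6%

⟨φ⟩ = (1/(d₂−d₁)) ∫ φ₀ e^(−βd) dd = φ₀·(e^(−β·d₁) − e^(−β·d₂)) / (β·(d₂−d₁))
e^(−0.762×3.5) = 0.0695; e^(−0.762×6.5) = 0.0071
⟨φ⟩ = 0.6 × (0.0695 − 0.0071) / (0.762 × 3) = 0.6 × 0.0273 = 0.0164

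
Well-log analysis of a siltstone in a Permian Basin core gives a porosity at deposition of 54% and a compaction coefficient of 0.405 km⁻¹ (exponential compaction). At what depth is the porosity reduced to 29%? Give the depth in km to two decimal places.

Invert Athy's law: Z = ln(φ₀/φ) / k
Z = ln(0.54/0.29) / 0.405 = ln(1.862) / 0.405 = 0.6217 / 0.405 = 1.535 km

1.54 km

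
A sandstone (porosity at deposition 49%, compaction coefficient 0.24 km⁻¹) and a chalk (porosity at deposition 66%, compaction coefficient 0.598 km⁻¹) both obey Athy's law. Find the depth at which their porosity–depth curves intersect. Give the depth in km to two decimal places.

0.83 km

Set phi₀ₐ e^(−cₐZ) = phi₀ᵦ e^(−cᵦZ) ⇒ ln(phi₀ₐ/phi₀ᵦ) = (cₐ − cᵦ)·Z
Z = ln(0.49/0.66) / (0.24 − 0.598) = -0.2978 / -0.358 = 0.832 km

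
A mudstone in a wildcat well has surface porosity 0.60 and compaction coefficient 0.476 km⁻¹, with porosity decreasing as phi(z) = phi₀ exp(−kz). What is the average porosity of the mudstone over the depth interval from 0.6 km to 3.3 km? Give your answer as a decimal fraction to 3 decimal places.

⟨phi⟩ = (1/(z₂−z₁)) ∫ phi₀ e^(−kz) dz = phi₀·(e^(−k·z₁) − e^(−k·z₂)) / (k·(z₂−z₁))
e^(−0.476×0.6) = 0.7516; e^(−0.476×3.3) = 0.2079
⟨phi⟩ = 0.6 × (0.7516 − 0.2079) / (0.476 × 2.7) = 0.6 × 0.4230 = 0.2538

0.254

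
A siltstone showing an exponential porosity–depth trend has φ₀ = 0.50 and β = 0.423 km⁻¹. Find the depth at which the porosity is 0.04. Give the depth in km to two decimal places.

5.97 km

Invert Athy's law: Z = ln(φ₀/φ) / β
Z = ln(0.5/0.04) / 0.423 = ln(12.5) / 0.423 = 2.5257 / 0.423 = 5.971 km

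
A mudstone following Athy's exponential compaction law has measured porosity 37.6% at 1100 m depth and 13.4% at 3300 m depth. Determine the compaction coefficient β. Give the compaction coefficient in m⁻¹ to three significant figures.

0.000469 m⁻¹

Working in km (1 km = 1000 m; β in km⁻¹ = β in m⁻¹ × 1000):
Athy: φ(z) = φ₀ e^(−βz) ⇒ φ₁/φ₂ = e^{β(z₂−z₁)} ⇒ β = ln(φ₁/φ₂)/(z₂−z₁)
β = ln(0.376/0.134) / (3.3 − 1.1) = ln(2.806) / 2.2 = 1.0317 / 2.2 = 0.469 km⁻¹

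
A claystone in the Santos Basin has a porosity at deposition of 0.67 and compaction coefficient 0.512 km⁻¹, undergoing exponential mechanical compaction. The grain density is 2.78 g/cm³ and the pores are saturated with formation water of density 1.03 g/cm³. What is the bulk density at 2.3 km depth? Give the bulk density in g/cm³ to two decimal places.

Porosity at depth: phi = 0.67·exp(−0.512×2.3) = 0.67×0.3080 = 0.2064
Bulk density: ρ_b = (1−phi)ρ_g + phi·ρ_f = 0.7936×2.78 + 0.2064×1.03
       = 2.206 + 0.213 = 2.419 g/cm³

2.42 g/cm³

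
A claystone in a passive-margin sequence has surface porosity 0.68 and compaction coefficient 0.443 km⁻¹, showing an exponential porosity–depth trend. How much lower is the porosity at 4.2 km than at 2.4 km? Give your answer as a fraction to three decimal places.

0.129

phi(2.4) = 0.68·e^(−0.443×2.4) = 0.2348
phi(4.2) = 0.68·e^(−0.443×4.2) = 0.1058
Δphi = 0.2348 − 0.1058 = 0.1290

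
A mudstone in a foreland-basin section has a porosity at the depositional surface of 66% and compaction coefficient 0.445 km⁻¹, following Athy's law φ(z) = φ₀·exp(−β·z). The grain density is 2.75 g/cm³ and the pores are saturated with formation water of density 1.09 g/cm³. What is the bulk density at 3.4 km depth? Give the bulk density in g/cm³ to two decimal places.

Porosity at depth: φ = 0.66·exp(−0.445×3.4) = 0.66×0.2202 = 0.1454
Bulk density: ρ_b = (1−φ)ρ_g + φ·ρ_f = 0.8546×2.75 + 0.1454×1.09
       = 2.350 + 0.158 = 2.509 g/cm³

2.51 g/cm³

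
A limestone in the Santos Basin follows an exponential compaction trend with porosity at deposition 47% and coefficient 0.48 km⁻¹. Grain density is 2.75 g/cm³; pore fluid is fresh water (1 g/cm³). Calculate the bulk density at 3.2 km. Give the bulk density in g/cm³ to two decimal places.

Porosity at depth: n = 0.47·exp(−0.48×3.2) = 0.47×0.2152 = 0.1012
Bulk density: ρ_b = (1−n)ρ_g + n·ρ_f = 0.8988×2.75 + 0.1012×1
       = 2.472 + 0.101 = 2.573 g/cm³

2.57 g/cm³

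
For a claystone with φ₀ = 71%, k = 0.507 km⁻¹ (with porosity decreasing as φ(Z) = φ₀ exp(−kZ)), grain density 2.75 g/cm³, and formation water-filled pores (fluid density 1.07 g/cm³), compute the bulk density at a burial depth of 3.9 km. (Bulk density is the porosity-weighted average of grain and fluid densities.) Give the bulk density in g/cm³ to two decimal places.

Porosity at depth: φ = 0.71·exp(−0.507×3.9) = 0.71×0.1384 = 0.0983
Bulk density: ρ_b = (1−φ)ρ_g + φ·ρ_f = 0.9017×2.75 + 0.0983×1.07
       = 2.480 + 0.105 = 2.585 g/cm³

2.58 g/cm³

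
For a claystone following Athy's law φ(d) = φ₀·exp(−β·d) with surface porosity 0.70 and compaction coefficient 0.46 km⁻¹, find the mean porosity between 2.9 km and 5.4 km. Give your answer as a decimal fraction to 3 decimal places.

0.110

⟨φ⟩ = (1/(d₂−d₁)) ∫ φ₀ e^(−βd) dd = φ₀·(e^(−β·d₁) − e^(−β·d₂)) / (β·(d₂−d₁))
e^(−0.46×2.9) = 0.2634; e^(−0.46×5.4) = 0.0834
⟨φ⟩ = 0.7 × (0.2634 − 0.0834) / (0.46 × 2.5) = 0.7 × 0.1565 = 0.1096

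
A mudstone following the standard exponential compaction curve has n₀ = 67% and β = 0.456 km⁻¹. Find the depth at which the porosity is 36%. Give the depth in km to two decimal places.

Invert Athy's law: d = ln(n₀/n) / β
d = ln(0.67/0.36) / 0.456 = ln(1.861) / 0.456 = 0.6212 / 0.456 = 1.362 km

1.36 km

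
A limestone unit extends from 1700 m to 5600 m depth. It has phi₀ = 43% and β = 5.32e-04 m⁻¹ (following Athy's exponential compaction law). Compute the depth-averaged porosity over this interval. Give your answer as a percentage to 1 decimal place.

7.3%

Working in km (1 km = 1000 m; β in km⁻¹ = β in m⁻¹ × 1000):
⟨phi⟩ = (1/(Z₂−Z₁)) ∫ phi₀ e^(−βZ) dZ = phi₀·(e^(−β·Z₁) − e^(−β·Z₂)) / (β·(Z₂−Z₁))
e^(−0.532×1.7) = 0.4048; e^(−0.532×5.6) = 0.0508
⟨phi⟩ = 0.43 × (0.4048 − 0.0508) / (0.532 × 3.9) = 0.43 × 0.1706 = 0.0734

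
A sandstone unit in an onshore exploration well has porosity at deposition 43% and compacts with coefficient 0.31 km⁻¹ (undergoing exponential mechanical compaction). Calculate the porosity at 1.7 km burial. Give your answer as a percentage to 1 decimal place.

25.4%

φ = φ₀·exp(−k·z) = 0.43 × exp(−0.31 × 1.7) = 0.43 × exp(−0.527)
  = 0.43 × 0.5904 = 0.2539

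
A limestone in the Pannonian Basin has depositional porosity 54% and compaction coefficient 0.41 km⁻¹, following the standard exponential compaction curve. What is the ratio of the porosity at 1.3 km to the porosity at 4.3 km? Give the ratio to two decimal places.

3.42

φ(Z₁)/φ(Z₂) = e^(−β·Z₁)/e^(−β·Z₂) = e^{β(Z₂−Z₁)}
= exp(0.41 × 3) = exp(1.23) = 3.4212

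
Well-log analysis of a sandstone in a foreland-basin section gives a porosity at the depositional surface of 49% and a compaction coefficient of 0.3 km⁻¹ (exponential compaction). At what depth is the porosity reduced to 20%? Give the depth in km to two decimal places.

Invert Athy's law: z = ln(n₀/n) / β
z = ln(0.49/0.2) / 0.3 = ln(2.45) / 0.3 = 0.8961 / 0.3 = 2.987 km

2.99 km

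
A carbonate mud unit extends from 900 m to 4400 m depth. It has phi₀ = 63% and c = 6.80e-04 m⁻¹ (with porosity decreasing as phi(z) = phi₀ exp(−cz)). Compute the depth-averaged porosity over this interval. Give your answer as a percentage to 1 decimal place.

Working in km (1 km = 1000 m; c in km⁻¹ = c in m⁻¹ × 1000):
⟨phi⟩ = (1/(z₂−z₁)) ∫ phi₀ e^(−cz) dz = phi₀·(e^(−c·z₁) − e^(−c·z₂)) / (c·(z₂−z₁))
e^(−0.68×0.9) = 0.5423; e^(−0.68×4.4) = 0.0502
⟨phi⟩ = 0.63 × (0.5423 − 0.0502) / (0.68 × 3.5) = 0.63 × 0.2068 = 0.1303

13.0%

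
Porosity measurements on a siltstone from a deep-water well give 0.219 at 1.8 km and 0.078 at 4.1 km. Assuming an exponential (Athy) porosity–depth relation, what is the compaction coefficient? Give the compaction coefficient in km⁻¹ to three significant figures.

0.449 km⁻¹

Athy: φ(z) = φ₀ e^(−cz) ⇒ φ₁/φ₂ = e^{c(z₂−z₁)} ⇒ c = ln(φ₁/φ₂)/(z₂−z₁)
c = ln(0.219/0.078) / (4.1 − 1.8) = ln(2.808) / 2.3 = 1.0324 / 2.3 = 0.4489 km⁻¹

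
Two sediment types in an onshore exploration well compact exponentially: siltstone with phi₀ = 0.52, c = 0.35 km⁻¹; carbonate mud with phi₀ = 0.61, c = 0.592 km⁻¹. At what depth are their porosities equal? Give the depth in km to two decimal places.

0.66 km

Set phi₀ₐ e^(−cₐz) = phi₀ᵦ e^(−cᵦz) ⇒ ln(phi₀ₐ/phi₀ᵦ) = (cₐ − cᵦ)·z
z = ln(0.52/0.61) / (0.35 − 0.592) = -0.1596 / -0.242 = 0.660 km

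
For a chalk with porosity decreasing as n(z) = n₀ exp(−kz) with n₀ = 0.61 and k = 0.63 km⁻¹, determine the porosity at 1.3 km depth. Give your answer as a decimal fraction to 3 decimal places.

n = n₀·exp(−k·z) = 0.61 × exp(−0.63 × 1.3) = 0.61 × exp(−0.819)
  = 0.61 × 0.4409 = 0.2689

0.269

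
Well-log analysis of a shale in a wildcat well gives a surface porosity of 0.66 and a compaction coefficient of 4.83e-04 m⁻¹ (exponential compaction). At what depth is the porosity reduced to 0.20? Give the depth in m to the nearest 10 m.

2470 m

Working in km (1 km = 1000 m; k in km⁻¹ = k in m⁻¹ × 1000):
Invert Athy's law: Z = ln(φ₀/φ) / k
Z = ln(0.66/0.2) / 0.483 = ln(3.3) / 0.483 = 1.1939 / 0.483 = 2.472 km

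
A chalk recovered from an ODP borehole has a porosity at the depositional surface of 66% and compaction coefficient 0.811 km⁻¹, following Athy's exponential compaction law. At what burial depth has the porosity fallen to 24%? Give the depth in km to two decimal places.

1.25 km

Invert Athy's law: z = ln(φ₀/φ) / k
z = ln(0.66/0.24) / 0.811 = ln(2.75) / 0.811 = 1.0116 / 0.811 = 1.247 km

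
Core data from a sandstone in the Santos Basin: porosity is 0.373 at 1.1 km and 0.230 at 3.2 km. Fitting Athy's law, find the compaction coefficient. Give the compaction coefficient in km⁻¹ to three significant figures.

0.230 km⁻¹

Athy: phi(Z) = phi₀ e^(−βZ) ⇒ phi₁/phi₂ = e^{β(Z₂−Z₁)} ⇒ β = ln(phi₁/phi₂)/(Z₂−Z₁)
β = ln(0.373/0.23) / (3.2 − 1.1) = ln(1.622) / 2.1 = 0.4835 / 2.1 = 0.2302 km⁻¹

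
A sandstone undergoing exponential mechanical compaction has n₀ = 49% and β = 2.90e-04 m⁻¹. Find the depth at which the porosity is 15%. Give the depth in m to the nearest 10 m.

Working in km (1 km = 1000 m; β in km⁻¹ = β in m⁻¹ × 1000):
Invert Athy's law: d = ln(n₀/n) / β
d = ln(0.49/0.15) / 0.29 = ln(3.267) / 0.29 = 1.1838 / 0.29 = 4.082 km

4080 m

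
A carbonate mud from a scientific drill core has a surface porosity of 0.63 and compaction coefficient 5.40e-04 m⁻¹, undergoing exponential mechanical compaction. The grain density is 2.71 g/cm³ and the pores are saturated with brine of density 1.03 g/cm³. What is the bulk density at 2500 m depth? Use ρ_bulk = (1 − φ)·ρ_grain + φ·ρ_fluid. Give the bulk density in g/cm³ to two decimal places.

2.44 g/cm³

Working in km (1 km = 1000 m; β in km⁻¹ = β in m⁻¹ × 1000):
Porosity at depth: φ = 0.63·exp(−0.54×2.5) = 0.63×0.2592 = 0.1633
Bulk density: ρ_b = (1−φ)ρ_g + φ·ρ_f = 0.8367×2.71 + 0.1633×1.03
       = 2.267 + 0.168 = 2.436 g/cm³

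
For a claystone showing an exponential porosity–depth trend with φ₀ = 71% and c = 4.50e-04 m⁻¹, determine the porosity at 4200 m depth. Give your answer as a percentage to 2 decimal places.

Working in km (1 km = 1000 m; c in km⁻¹ = c in m⁻¹ × 1000):
φ = φ₀·exp(−c·Z) = 0.71 × exp(−0.45 × 4.2) = 0.71 × exp(−1.89)
  = 0.71 × 0.1511 = 0.1073

10.73%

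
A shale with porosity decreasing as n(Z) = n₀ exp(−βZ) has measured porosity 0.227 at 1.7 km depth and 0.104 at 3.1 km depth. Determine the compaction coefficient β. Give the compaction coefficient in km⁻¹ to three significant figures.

Athy: n(Z) = n₀ e^(−βZ) ⇒ n₁/n₂ = e^{β(Z₂−Z₁)} ⇒ β = ln(n₁/n₂)/(Z₂−Z₁)
β = ln(0.227/0.104) / (3.1 − 1.7) = ln(2.183) / 1.4 = 0.7806 / 1.4 = 0.5575 km⁻¹

0.558 km⁻¹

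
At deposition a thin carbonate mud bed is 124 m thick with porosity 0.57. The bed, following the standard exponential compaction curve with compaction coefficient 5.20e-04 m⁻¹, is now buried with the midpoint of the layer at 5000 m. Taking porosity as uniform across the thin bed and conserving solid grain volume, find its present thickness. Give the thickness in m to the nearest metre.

56 m

Working in km (1 km = 1000 m; k in km⁻¹ = k in m⁻¹ × 1000):
Porosity at 5 km: phi = 0.57·exp(−0.52×5) = 0.0423
Solid-volume conservation: h(1−phi) = h₀(1−phi₀) ⇒ h = h₀·(1−phi₀)/(1−phi)
h = 0.124 × (1 − 0.57)/(1 − 0.0423) = 0.124 × 0.4490 = 0.0557 km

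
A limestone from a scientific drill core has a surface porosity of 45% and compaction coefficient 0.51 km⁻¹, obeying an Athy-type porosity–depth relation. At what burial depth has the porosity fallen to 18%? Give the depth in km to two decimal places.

Invert Athy's law: z = ln(φ₀/φ) / β
z = ln(0.45/0.18) / 0.51 = ln(2.5) / 0.51 = 0.9163 / 0.51 = 1.797 km

1.80 km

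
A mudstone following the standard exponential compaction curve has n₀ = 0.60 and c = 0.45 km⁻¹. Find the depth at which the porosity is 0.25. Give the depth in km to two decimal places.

Invert Athy's law: z = ln(n₀/n) / c
z = ln(0.6/0.25) / 0.45 = ln(2.4) / 0.45 = 0.8755 / 0.45 = 1.945 km

1.95 km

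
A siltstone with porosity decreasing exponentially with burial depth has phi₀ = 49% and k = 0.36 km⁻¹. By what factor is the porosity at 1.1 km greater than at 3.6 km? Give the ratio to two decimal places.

phi(Z₁)/phi(Z₂) = e^(−k·Z₁)/e^(−k·Z₂) = e^{k(Z₂−Z₁)}
= exp(0.36 × 2.5) = exp(0.9) = 2.4596

2.46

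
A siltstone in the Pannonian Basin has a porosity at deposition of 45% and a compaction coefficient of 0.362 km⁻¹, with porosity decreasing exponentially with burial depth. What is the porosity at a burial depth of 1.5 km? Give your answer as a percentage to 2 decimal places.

phi = phi₀·exp(−k·Z) = 0.45 × exp(−0.362 × 1.5) = 0.45 × exp(−0.543)
  = 0.45 × 0.5810 = 0.2615

26.15%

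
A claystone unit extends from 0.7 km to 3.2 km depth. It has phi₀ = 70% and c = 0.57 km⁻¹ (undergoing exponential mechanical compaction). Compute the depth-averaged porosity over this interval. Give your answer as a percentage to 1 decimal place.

25.0%

⟨phi⟩ = (1/(d₂−d₁)) ∫ phi₀ e^(−cd) dd = phi₀·(e^(−c·d₁) − e^(−c·d₂)) / (c·(d₂−d₁))
e^(−0.57×0.7) = 0.6710; e^(−0.57×3.2) = 0.1614
⟨phi⟩ = 0.7 × (0.6710 − 0.1614) / (0.57 × 2.5) = 0.7 × 0.3576 = 0.2503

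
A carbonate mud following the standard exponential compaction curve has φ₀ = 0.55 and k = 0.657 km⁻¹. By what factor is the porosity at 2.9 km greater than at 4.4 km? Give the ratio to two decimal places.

φ(d₁)/φ(d₂) = e^(−k·d₁)/e^(−k·d₂) = e^{k(d₂−d₁)}
= exp(0.657 × 1.5) = exp(0.9855) = 2.6792

2.68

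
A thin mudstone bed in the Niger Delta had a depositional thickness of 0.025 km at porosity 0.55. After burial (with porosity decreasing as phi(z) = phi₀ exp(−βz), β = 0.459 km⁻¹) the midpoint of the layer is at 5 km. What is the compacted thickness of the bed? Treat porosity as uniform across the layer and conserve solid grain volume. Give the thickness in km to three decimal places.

0.012 km

Porosity at 5 km: phi = 0.55·exp(−0.459×5) = 0.0554
Solid-volume conservation: h(1−phi) = h₀(1−phi₀) ⇒ h = h₀·(1−phi₀)/(1−phi)
h = 0.025 × (1 − 0.55)/(1 − 0.0554) = 0.025 × 0.4764 = 0.0119 km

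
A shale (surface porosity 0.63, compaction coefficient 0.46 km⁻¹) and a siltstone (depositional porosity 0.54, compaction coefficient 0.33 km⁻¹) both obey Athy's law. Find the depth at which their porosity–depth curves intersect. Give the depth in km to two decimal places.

1.19 km

Set phi₀ₐ e^(−kₐz) = phi₀ᵦ e^(−kᵦz) ⇒ ln(phi₀ₐ/phi₀ᵦ) = (kₐ − kᵦ)·z
z = ln(0.63/0.54) / (0.46 − 0.33) = 0.1542 / 0.13 = 1.186 km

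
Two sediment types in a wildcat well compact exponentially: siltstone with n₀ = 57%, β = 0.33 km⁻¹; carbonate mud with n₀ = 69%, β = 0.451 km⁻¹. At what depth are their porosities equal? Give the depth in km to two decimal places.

Set n₀ₐ e^(−βₐZ) = n₀ᵦ e^(−βᵦZ) ⇒ ln(n₀ₐ/n₀ᵦ) = (βₐ − βᵦ)·Z
Z = ln(0.57/0.69) / (0.33 − 0.451) = -0.1911 / -0.121 = 1.579 km

1.58 km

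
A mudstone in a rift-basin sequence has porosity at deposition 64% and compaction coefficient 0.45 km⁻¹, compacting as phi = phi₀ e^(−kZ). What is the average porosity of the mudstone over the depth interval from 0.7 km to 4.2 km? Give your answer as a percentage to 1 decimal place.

⟨phi⟩ = (1/(Z₂−Z₁)) ∫ phi₀ e^(−kZ) dZ = phi₀·(e^(−k·Z₁) − e^(−k·Z₂)) / (k·(Z₂−Z₁))
e^(−0.45×0.7) = 0.7298; e^(−0.45×4.2) = 0.1511
⟨phi⟩ = 0.64 × (0.7298 − 0.1511) / (0.45 × 3.5) = 0.64 × 0.3674 = 0.2352

23.5%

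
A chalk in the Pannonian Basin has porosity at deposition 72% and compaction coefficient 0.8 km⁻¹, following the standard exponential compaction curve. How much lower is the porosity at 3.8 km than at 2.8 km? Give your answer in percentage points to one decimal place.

4.2 percentage points

phi(2.8) = 0.72·e^(−0.8×2.8) = 0.0767
phi(3.8) = 0.72·e^(−0.8×3.8) = 0.0344
Δphi = 0.0767 − 0.0344 = 0.0422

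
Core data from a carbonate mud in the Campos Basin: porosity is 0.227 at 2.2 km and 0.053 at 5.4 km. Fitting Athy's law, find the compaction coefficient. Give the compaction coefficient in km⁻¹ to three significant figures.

0.455 km⁻¹

Athy: φ(Z) = φ₀ e^(−kZ) ⇒ φ₁/φ₂ = e^{k(Z₂−Z₁)} ⇒ k = ln(φ₁/φ₂)/(Z₂−Z₁)
k = ln(0.227/0.053) / (5.4 − 2.2) = ln(4.283) / 3.2 = 1.4547 / 3.2 = 0.4546 km⁻¹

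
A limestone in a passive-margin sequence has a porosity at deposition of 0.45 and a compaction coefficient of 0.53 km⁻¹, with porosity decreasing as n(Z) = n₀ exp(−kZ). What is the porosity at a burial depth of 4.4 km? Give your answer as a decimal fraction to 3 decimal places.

0.044

n = n₀·exp(−k·Z) = 0.45 × exp(−0.53 × 4.4) = 0.45 × exp(−2.332)
  = 0.45 × 0.0971 = 0.0437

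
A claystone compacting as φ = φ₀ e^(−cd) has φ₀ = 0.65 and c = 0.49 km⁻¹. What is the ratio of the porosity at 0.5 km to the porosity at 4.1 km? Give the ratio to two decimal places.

φ(d₁)/φ(d₂) = e^(−c·d₁)/e^(−c·d₂) = e^{c(d₂−d₁)}
= exp(0.49 × 3.6) = exp(1.764) = 5.8357

5.84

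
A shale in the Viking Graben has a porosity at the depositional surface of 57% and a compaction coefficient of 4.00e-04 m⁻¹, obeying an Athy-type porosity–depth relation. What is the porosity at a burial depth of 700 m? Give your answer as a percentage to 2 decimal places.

Working in km (1 km = 1000 m; k in km⁻¹ = k in m⁻¹ × 1000):
n = n₀·exp(−k·d) = 0.57 × exp(−0.4 × 0.7) = 0.57 × exp(−0.28)
  = 0.57 × 0.7558 = 0.4308

43.08%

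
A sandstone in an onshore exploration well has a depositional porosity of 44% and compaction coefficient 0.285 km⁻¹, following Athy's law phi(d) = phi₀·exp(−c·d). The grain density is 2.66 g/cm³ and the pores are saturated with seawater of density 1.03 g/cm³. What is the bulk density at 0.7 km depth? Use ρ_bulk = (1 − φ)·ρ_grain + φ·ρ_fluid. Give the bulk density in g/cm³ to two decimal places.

Porosity at depth: phi = 0.44·exp(−0.285×0.7) = 0.44×0.8191 = 0.3604
Bulk density: ρ_b = (1−phi)ρ_g + phi·ρ_f = 0.6396×2.66 + 0.3604×1.03
       = 1.701 + 0.371 = 2.073 g/cm³

2.07 g/cm³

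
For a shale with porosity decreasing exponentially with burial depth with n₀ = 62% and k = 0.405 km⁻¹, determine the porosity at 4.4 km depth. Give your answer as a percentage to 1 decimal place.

10.4%

n = n₀·exp(−k·z) = 0.62 × exp(−0.405 × 4.4) = 0.62 × exp(−1.782)
  = 0.62 × 0.1683 = 0.1043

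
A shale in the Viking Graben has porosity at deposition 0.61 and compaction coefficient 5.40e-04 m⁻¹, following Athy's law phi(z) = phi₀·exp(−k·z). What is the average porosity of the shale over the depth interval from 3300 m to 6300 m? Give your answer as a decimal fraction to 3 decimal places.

0.051

Working in km (1 km = 1000 m; k in km⁻¹ = k in m⁻¹ × 1000):
⟨phi⟩ = (1/(z₂−z₁)) ∫ phi₀ e^(−kz) dz = phi₀·(e^(−k·z₁) − e^(−k·z₂)) / (k·(z₂−z₁))
e^(−0.54×3.3) = 0.1683; e^(−0.54×6.3) = 0.0333
⟨phi⟩ = 0.61 × (0.1683 − 0.0333) / (0.54 × 3) = 0.61 × 0.0833 = 0.0508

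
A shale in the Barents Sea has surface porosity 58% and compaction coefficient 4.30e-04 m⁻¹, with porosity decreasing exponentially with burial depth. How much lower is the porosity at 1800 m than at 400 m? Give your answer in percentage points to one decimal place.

22.1 percentage points

Working in km (1 km = 1000 m; c in km⁻¹ = c in m⁻¹ × 1000):
n(0.4) = 0.58·e^(−0.43×0.4) = 0.4883
n(1.8) = 0.58·e^(−0.43×1.8) = 0.2675
Δn = 0.4883 − 0.2675 = 0.2209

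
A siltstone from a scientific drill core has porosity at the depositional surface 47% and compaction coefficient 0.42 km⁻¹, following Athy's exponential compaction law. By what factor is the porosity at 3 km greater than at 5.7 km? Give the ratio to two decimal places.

3.11

n(Z₁)/n(Z₂) = e^(−k·Z₁)/e^(−k·Z₂) = e^{k(Z₂−Z₁)}
= exp(0.42 × 2.7) = exp(1.134) = 3.1081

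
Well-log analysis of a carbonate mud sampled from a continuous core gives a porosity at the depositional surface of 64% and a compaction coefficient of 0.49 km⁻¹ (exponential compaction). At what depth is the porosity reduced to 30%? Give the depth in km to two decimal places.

Invert Athy's law: z = ln(n₀/n) / β
z = ln(0.64/0.3) / 0.49 = ln(2.133) / 0.49 = 0.7577 / 0.49 = 1.546 km

1.55 km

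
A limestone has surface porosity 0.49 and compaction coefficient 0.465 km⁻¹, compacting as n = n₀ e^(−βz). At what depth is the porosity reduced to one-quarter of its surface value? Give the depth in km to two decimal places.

n/n₀ = 1/4 ⇒ exp(−β·z) = 1/4 ⇒ z = ln(4) / β
z = 1.3863 / 0.465 = 2.981 km

2.98 km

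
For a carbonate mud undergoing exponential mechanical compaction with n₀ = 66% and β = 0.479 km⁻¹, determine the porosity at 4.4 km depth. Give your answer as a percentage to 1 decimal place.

n = n₀·exp(−β·z) = 0.66 × exp(−0.479 × 4.4) = 0.66 × exp(−2.108)
  = 0.66 × 0.1215 = 0.0802

8.0%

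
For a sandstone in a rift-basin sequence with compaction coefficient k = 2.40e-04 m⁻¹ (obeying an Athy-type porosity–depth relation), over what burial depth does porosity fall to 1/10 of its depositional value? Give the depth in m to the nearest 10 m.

9590 m

Working in km (1 km = 1000 m; k in km⁻¹ = k in m⁻¹ × 1000):
n/n₀ = 1/10 ⇒ exp(−k·d) = 1/10 ⇒ d = ln(10) / k
d = 2.3026 / 0.24 = 9.594 km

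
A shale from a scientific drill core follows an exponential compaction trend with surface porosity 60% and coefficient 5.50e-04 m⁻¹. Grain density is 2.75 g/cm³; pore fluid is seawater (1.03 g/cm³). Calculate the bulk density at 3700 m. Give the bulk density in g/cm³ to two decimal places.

2.62 g/cm³

Working in km (1 km = 1000 m; β in km⁻¹ = β in m⁻¹ × 1000):
Porosity at depth: n = 0.6·exp(−0.55×3.7) = 0.6×0.1307 = 0.0784
Bulk density: ρ_b = (1−n)ρ_g + n·ρ_f = 0.9216×2.75 + 0.0784×1.03
       = 2.534 + 0.081 = 2.615 g/cm³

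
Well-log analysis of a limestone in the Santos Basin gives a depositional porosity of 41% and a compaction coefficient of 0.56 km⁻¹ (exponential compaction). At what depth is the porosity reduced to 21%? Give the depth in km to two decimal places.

1.19 km

Invert Athy's law: d = ln(φ₀/φ) / k
d = ln(0.41/0.21) / 0.56 = ln(1.952) / 0.56 = 0.6690 / 0.56 = 1.195 km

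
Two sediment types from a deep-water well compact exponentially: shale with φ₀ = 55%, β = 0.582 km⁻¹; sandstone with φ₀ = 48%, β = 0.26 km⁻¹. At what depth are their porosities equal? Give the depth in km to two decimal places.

Set φ₀ₐ e^(−βₐz) = φ₀ᵦ e^(−βᵦz) ⇒ ln(φ₀ₐ/φ₀ᵦ) = (βₐ − βᵦ)·z
z = ln(0.55/0.48) / (0.582 − 0.26) = 0.1361 / 0.322 = 0.423 km

0.42 km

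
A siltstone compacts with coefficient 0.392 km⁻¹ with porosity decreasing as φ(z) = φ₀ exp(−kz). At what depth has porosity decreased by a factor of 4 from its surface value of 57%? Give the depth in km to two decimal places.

3.54 km

φ/φ₀ = 1/4 ⇒ exp(−k·z) = 1/4 ⇒ z = ln(4) / k
z = 1.3863 / 0.392 = 3.536 km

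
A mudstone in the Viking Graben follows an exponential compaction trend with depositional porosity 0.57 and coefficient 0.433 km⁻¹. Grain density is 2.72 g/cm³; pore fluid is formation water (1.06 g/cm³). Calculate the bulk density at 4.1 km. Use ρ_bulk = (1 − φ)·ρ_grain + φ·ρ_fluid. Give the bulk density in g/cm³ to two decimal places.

Porosity at depth: phi = 0.57·exp(−0.433×4.1) = 0.57×0.1694 = 0.0966
Bulk density: ρ_b = (1−phi)ρ_g + phi·ρ_f = 0.9034×2.72 + 0.0966×1.06
       = 2.457 + 0.102 = 2.560 g/cm³

2.56 g/cm³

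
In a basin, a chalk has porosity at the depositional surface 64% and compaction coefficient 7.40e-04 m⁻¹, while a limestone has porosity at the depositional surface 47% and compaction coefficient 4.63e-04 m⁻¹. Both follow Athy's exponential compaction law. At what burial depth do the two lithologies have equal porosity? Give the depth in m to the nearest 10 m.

1110 m

Working in km (1 km = 1000 m; c in km⁻¹ = c in m⁻¹ × 1000):
Set n₀ₐ e^(−cₐZ) = n₀ᵦ e^(−cᵦZ) ⇒ ln(n₀ₐ/n₀ᵦ) = (cₐ − cᵦ)·Z
Z = ln(0.64/0.47) / (0.74 − 0.463) = 0.3087 / 0.277 = 1.115 km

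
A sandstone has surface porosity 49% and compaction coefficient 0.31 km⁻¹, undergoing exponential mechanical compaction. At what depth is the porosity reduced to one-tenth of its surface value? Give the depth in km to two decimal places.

7.43 km

phi/phi₀ = 1/10 ⇒ exp(−k·d) = 1/10 ⇒ d = ln(10) / k
d = 2.3026 / 0.31 = 7.428 km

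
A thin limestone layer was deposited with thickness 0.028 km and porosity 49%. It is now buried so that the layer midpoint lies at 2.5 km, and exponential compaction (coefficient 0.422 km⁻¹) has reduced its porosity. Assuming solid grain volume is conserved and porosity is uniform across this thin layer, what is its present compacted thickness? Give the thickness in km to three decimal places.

0.017 km

Porosity at 2.5 km: n = 0.49·exp(−0.422×2.5) = 0.1706
Solid-volume conservation: h(1−n) = h₀(1−n₀) ⇒ h = h₀·(1−n₀)/(1−n)
h = 0.028 × (1 − 0.49)/(1 − 0.1706) = 0.028 × 0.6149 = 0.0172 km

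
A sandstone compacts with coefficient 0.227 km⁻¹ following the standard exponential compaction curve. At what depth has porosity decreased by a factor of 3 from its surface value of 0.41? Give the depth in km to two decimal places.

φ/φ₀ = 1/3 ⇒ exp(−k·d) = 1/3 ⇒ d = ln(3) / k
d = 1.0986 / 0.227 = 4.840 km

4.84 km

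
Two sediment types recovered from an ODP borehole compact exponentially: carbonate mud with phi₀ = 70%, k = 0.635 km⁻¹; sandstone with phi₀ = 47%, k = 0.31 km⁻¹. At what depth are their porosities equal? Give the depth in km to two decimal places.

Set phi₀ₐ e^(−kₐd) = phi₀ᵦ e^(−kᵦd) ⇒ ln(phi₀ₐ/phi₀ᵦ) = (kₐ − kᵦ)·d
d = ln(0.7/0.47) / (0.635 − 0.31) = 0.3983 / 0.325 = 1.226 km

1.23 km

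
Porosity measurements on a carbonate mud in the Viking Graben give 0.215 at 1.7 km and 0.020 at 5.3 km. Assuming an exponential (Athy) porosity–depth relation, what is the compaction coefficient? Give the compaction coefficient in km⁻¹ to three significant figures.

Athy: φ(z) = φ₀ e^(−βz) ⇒ φ₁/φ₂ = e^{β(z₂−z₁)} ⇒ β = ln(φ₁/φ₂)/(z₂−z₁)
β = ln(0.215/0.02) / (5.3 − 1.7) = ln(10.75) / 3.6 = 2.3749 / 3.6 = 0.6597 km⁻¹

0.660 km⁻¹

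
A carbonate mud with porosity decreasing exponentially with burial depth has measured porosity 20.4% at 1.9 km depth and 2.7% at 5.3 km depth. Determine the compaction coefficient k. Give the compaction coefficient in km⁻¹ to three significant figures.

0.595 km⁻¹

Athy: φ(z) = φ₀ e^(−kz) ⇒ φ₁/φ₂ = e^{k(z₂−z₁)} ⇒ k = ln(φ₁/φ₂)/(z₂−z₁)
k = ln(0.204/0.027) / (5.3 − 1.9) = ln(7.556) / 3.4 = 2.0223 / 3.4 = 0.5948 km⁻¹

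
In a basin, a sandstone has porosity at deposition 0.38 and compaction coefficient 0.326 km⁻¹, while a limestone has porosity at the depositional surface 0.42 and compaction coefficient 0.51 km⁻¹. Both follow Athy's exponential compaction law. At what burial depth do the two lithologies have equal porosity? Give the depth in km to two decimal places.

0.54 km

Set phi₀ₐ e^(−cₐZ) = phi₀ᵦ e^(−cᵦZ) ⇒ ln(phi₀ₐ/phi₀ᵦ) = (cₐ − cᵦ)·Z
Z = ln(0.38/0.42) / (0.326 − 0.51) = -0.1001 / -0.184 = 0.544 km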